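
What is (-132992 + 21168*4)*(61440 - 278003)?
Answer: 10464324160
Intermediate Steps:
(-132992 + 21168*4)*(61440 - 278003) = (-132992 + 84672)*(-216563) = -48320*(-216563) = 10464324160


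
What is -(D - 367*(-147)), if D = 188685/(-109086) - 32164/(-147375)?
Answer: -289096485559493/5358849750 ≈ -53948.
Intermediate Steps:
D = -8099603257/5358849750 (D = 188685*(-1/109086) - 32164*(-1/147375) = -62895/36362 + 32164/147375 = -8099603257/5358849750 ≈ -1.5114)
-(D - 367*(-147)) = -(-8099603257/5358849750 - 367*(-147)) = -(-8099603257/5358849750 + 53949) = -1*289096485559493/5358849750 = -289096485559493/5358849750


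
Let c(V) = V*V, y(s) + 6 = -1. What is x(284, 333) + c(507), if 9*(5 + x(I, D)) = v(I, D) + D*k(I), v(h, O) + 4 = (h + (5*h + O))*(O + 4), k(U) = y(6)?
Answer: 2997530/9 ≈ 3.3306e+5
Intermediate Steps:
y(s) = -7 (y(s) = -6 - 1 = -7)
k(U) = -7
v(h, O) = -4 + (4 + O)*(O + 6*h) (v(h, O) = -4 + (h + (5*h + O))*(O + 4) = -4 + (h + (O + 5*h))*(4 + O) = -4 + (O + 6*h)*(4 + O) = -4 + (4 + O)*(O + 6*h))
x(I, D) = -49/9 - D/3 + D²/9 + 8*I/3 + 2*D*I/3 (x(I, D) = -5 + ((-4 + D² + 4*D + 24*I + 6*D*I) + D*(-7))/9 = -5 + ((-4 + D² + 4*D + 24*I + 6*D*I) - 7*D)/9 = -5 + (-4 + D² - 3*D + 24*I + 6*D*I)/9 = -5 + (-4/9 - D/3 + D²/9 + 8*I/3 + 2*D*I/3) = -49/9 - D/3 + D²/9 + 8*I/3 + 2*D*I/3)
c(V) = V²
x(284, 333) + c(507) = (-49/9 - ⅓*333 + (⅑)*333² + (8/3)*284 + (⅔)*333*284) + 507² = (-49/9 - 111 + (⅑)*110889 + 2272/3 + 63048) + 257049 = (-49/9 - 111 + 12321 + 2272/3 + 63048) + 257049 = 684089/9 + 257049 = 2997530/9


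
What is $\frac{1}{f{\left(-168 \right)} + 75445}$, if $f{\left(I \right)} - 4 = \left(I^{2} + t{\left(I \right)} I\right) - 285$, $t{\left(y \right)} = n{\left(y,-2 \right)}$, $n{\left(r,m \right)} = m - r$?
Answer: $\frac{1}{75500} \approx 1.3245 \cdot 10^{-5}$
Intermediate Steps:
$t{\left(y \right)} = -2 - y$
$f{\left(I \right)} = -281 + I^{2} + I \left(-2 - I\right)$ ($f{\left(I \right)} = 4 - \left(285 - I^{2} - \left(-2 - I\right) I\right) = 4 - \left(285 - I^{2} - I \left(-2 - I\right)\right) = 4 + \left(-285 + I^{2} + I \left(-2 - I\right)\right) = -281 + I^{2} + I \left(-2 - I\right)$)
$\frac{1}{f{\left(-168 \right)} + 75445} = \frac{1}{\left(-281 - -336\right) + 75445} = \frac{1}{\left(-281 + 336\right) + 75445} = \frac{1}{55 + 75445} = \frac{1}{75500}$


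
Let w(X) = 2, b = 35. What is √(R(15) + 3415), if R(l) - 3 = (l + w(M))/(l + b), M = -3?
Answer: √341834/10 ≈ 58.467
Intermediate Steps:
R(l) = 3 + (2 + l)/(35 + l) (R(l) = 3 + (l + 2)/(l + 35) = 3 + (2 + l)/(35 + l))
√(R(15) + 3415) = √((107 + 4*15)/(35 + 15) + 3415) = √((107 + 60)/50 + 3415) = √((1/50)*167 + 3415) = √(167/50 + 3415) = √(170917/50) = √341834/10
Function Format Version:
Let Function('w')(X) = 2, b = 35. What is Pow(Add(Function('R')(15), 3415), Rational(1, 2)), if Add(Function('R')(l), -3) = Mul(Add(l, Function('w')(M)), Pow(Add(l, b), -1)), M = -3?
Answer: Mul(Rational(1, 10), Pow(341834, Rational(1, 2))) ≈ 58.467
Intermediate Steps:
Function('R')(l) = Add(3, Mul(Pow(Add(35, l), -1), Add(2, l))) (Function('R')(l) = Add(3, Mul(Add(l, 2), Pow(Add(l, 35), -1))) = Add(3, Mul(Add(2, l), Pow(Add(35, l), -1))) = Add(3, Mul(Pow(Add(35, l), -1), Add(2, l))))
Pow(Add(Function('R')(15), 3415), Rational(1, 2)) = Pow(Add(Mul(Pow(Add(35, 15), -1), Add(107, Mul(4, 15))), 3415), Rational(1, 2)) = Pow(Add(Mul(Pow(50, -1), Add(107, 60)), 3415), Rational(1, 2)) = Pow(Add(Mul(Rational(1, 50), 167), 3415), Rational(1, 2)) = Pow(Add(Rational(167, 50), 3415), Rational(1, 2)) = Pow(Rational(170917, 50), Rational(1, 2)) = Mul(Rational(1, 10), Pow(341834, Rational(1, 2)))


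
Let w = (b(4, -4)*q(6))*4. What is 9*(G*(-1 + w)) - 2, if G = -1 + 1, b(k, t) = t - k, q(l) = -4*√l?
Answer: -2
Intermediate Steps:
w = 128*√6 (w = ((-4 - 1*4)*(-4*√6))*4 = ((-4 - 4)*(-4*√6))*4 = -(-32)*√6*4 = (32*√6)*4 = 128*√6 ≈ 313.53)
G = 0
9*(G*(-1 + w)) - 2 = 9*(0*(-1 + 128*√6)) - 2 = 9*0 - 2 = 0 - 2 = -2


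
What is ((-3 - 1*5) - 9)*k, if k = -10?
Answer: 170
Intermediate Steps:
((-3 - 1*5) - 9)*k = ((-3 - 1*5) - 9)*(-10) = ((-3 - 5) - 9)*(-10) = (-8 - 9)*(-10) = -17*(-10) = 170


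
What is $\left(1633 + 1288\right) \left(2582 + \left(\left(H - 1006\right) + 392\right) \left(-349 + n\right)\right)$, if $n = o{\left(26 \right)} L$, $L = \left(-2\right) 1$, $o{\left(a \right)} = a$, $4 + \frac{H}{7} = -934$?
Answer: $8417626802$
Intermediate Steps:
$H = -6566$ ($H = -28 + 7 \left(-934\right) = -28 - 6538 = -6566$)
$L = -2$
$n = -52$ ($n = 26 \left(-2\right) = -52$)
$\left(1633 + 1288\right) \left(2582 + \left(\left(H - 1006\right) + 392\right) \left(-349 + n\right)\right) = \left(1633 + 1288\right) \left(2582 + \left(\left(-6566 - 1006\right) + 392\right) \left(-349 - 52\right)\right) = 2921 \left(2582 + \left(\left(-6566 - 1006\right) + 392\right) \left(-401\right)\right) = 2921 \left(2582 + \left(-7572 + 392\right) \left(-401\right)\right) = 2921 \left(2582 - -2879180\right) = 2921 \left(2582 + 2879180\right) = 2921 \cdot 2881762 = 8417626802$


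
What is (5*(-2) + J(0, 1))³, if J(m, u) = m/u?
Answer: -1000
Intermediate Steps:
(5*(-2) + J(0, 1))³ = (5*(-2) + 0/1)³ = (-10 + 0*1)³ = (-10 + 0)³ = (-10)³ = -1000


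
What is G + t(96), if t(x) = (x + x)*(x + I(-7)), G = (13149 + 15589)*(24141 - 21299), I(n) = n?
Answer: 81690484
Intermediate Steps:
G = 81673396 (G = 28738*2842 = 81673396)
t(x) = 2*x*(-7 + x) (t(x) = (x + x)*(x - 7) = (2*x)*(-7 + x) = 2*x*(-7 + x))
G + t(96) = 81673396 + 2*96*(-7 + 96) = 81673396 + 2*96*89 = 81673396 + 17088 = 81690484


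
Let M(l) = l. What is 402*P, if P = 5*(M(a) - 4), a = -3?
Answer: -14070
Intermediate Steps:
P = -35 (P = 5*(-3 - 4) = 5*(-7) = -35)
402*P = 402*(-35) = -14070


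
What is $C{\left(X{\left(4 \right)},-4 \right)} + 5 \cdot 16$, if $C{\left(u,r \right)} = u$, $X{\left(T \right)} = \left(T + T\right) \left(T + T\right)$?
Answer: $144$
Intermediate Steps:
$X{\left(T \right)} = 4 T^{2}$ ($X{\left(T \right)} = 2 T 2 T = 4 T^{2}$)
$C{\left(X{\left(4 \right)},-4 \right)} + 5 \cdot 16 = 4 \cdot 4^{2} + 5 \cdot 16 = 4 \cdot 16 + 80 = 64 + 80 = 144$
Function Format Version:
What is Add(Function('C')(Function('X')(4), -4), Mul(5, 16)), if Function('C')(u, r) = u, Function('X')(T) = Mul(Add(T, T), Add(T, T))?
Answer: 144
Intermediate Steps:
Function('X')(T) = Mul(4, Pow(T, 2)) (Function('X')(T) = Mul(Mul(2, T), Mul(2, T)) = Mul(4, Pow(T, 2)))
Add(Function('C')(Function('X')(4), -4), Mul(5, 16)) = Add(Mul(4, Pow(4, 2)), Mul(5, 16)) = Add(Mul(4, 16), 80) = Add(64, 80) = 144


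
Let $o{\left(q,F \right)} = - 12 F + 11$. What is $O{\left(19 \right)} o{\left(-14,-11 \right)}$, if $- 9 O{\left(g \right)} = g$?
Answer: $- \frac{2717}{9} \approx -301.89$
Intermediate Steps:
$O{\left(g \right)} = - \frac{g}{9}$
$o{\left(q,F \right)} = 11 - 12 F$
$O{\left(19 \right)} o{\left(-14,-11 \right)} = \left(- \frac{1}{9}\right) 19 \left(11 - -132\right) = - \frac{19 \left(11 + 132\right)}{9} = \left(- \frac{19}{9}\right) 143 = - \frac{2717}{9}$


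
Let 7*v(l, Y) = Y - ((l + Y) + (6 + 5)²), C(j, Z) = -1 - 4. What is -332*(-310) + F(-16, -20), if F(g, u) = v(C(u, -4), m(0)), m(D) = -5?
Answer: 720324/7 ≈ 1.0290e+5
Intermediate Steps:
C(j, Z) = -5
v(l, Y) = -121/7 - l/7 (v(l, Y) = (Y - ((l + Y) + (6 + 5)²))/7 = (Y - ((Y + l) + 11²))/7 = (Y - ((Y + l) + 121))/7 = (Y - (121 + Y + l))/7 = (Y + (-121 - Y - l))/7 = (-121 - l)/7 = -121/7 - l/7)
F(g, u) = -116/7 (F(g, u) = -121/7 - ⅐*(-5) = -121/7 + 5/7 = -116/7)
-332*(-310) + F(-16, -20) = -332*(-310) - 116/7 = 102920 - 116/7 = 720324/7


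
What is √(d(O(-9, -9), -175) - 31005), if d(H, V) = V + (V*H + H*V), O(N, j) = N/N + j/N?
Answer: 2*I*√7970 ≈ 178.55*I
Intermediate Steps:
O(N, j) = 1 + j/N
d(H, V) = V + 2*H*V (d(H, V) = V + (H*V + H*V) = V + 2*H*V)
√(d(O(-9, -9), -175) - 31005) = √(-175*(1 + 2*((-9 - 9)/(-9))) - 31005) = √(-175*(1 + 2*(-⅑*(-18))) - 31005) = √(-175*(1 + 2*2) - 31005) = √(-175*(1 + 4) - 31005) = √(-175*5 - 31005) = √(-875 - 31005) = √(-31880) = 2*I*√7970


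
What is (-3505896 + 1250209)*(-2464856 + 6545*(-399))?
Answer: 11450568730657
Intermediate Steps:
(-3505896 + 1250209)*(-2464856 + 6545*(-399)) = -2255687*(-2464856 - 2611455) = -2255687*(-5076311) = 11450568730657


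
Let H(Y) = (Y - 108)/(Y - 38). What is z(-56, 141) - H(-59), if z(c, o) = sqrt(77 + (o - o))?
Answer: -167/97 + sqrt(77) ≈ 7.0533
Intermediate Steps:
z(c, o) = sqrt(77) (z(c, o) = sqrt(77 + 0) = sqrt(77))
H(Y) = (-108 + Y)/(-38 + Y)
z(-56, 141) - H(-59) = sqrt(77) - (-108 - 59)/(-38 - 59) = sqrt(77) - (-167)/(-97) = sqrt(77) - (-1)*(-167)/97 = sqrt(77) - 1*167/97 = sqrt(77) - 167/97 = -167/97 + sqrt(77)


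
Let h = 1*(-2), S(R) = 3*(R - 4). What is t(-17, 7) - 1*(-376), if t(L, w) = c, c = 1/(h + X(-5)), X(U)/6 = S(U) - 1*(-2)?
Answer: 57151/152 ≈ 375.99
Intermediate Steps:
S(R) = -12 + 3*R (S(R) = 3*(-4 + R) = -12 + 3*R)
X(U) = -60 + 18*U (X(U) = 6*((-12 + 3*U) - 1*(-2)) = 6*((-12 + 3*U) + 2) = 6*(-10 + 3*U) = -60 + 18*U)
h = -2
c = -1/152 (c = 1/(-2 + (-60 + 18*(-5))) = 1/(-2 + (-60 - 90)) = 1/(-2 - 150) = 1/(-152) = -1/152 ≈ -0.0065789)
t(L, w) = -1/152
t(-17, 7) - 1*(-376) = -1/152 - 1*(-376) = -1/152 + 376 = 57151/152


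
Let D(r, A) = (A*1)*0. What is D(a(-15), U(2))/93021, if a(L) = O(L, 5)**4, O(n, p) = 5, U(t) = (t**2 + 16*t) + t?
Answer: 0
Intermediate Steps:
U(t) = t**2 + 17*t
a(L) = 625 (a(L) = 5**4 = 625)
D(r, A) = 0 (D(r, A) = A*0 = 0)
D(a(-15), U(2))/93021 = 0/93021 = 0*(1/93021) = 0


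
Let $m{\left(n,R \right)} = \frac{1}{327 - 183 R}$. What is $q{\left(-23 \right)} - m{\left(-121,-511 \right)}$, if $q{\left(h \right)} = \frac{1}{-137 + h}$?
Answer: $- \frac{235}{37536} \approx -0.0062607$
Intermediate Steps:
$q{\left(-23 \right)} - m{\left(-121,-511 \right)} = \frac{1}{-137 - 23} - - \frac{1}{-327 + 183 \left(-511\right)} = \frac{1}{-160} - - \frac{1}{-327 - 93513} = - \frac{1}{160} - - \frac{1}{-93840} = - \frac{1}{160} - \left(-1\right) \left(- \frac{1}{93840}\right) = - \frac{1}{160} - \frac{1}{93840} = - \frac{235}{37536}$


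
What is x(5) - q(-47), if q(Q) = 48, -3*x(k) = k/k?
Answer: -145/3 ≈ -48.333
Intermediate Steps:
x(k) = -⅓ (x(k) = -k/(3*k) = -⅓*1 = -⅓)
x(5) - q(-47) = -⅓ - 1*48 = -⅓ - 48 = -145/3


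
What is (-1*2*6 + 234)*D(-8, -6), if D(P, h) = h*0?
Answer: 0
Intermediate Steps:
D(P, h) = 0
(-1*2*6 + 234)*D(-8, -6) = (-1*2*6 + 234)*0 = (-2*6 + 234)*0 = (-12 + 234)*0 = 222*0 = 0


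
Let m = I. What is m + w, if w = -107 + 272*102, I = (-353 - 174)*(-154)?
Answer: 108795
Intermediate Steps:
I = 81158 (I = -527*(-154) = 81158)
m = 81158
w = 27637 (w = -107 + 27744 = 27637)
m + w = 81158 + 27637 = 108795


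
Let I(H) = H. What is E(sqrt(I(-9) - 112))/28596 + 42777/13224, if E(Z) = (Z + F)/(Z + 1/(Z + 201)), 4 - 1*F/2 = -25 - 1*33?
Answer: 166599128740247/51501576555144 - 2046979*I/5192738108 ≈ 3.2348 - 0.0003942*I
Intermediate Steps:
F = 124 (F = 8 - 2*(-25 - 1*33) = 8 - 2*(-25 - 33) = 8 - 2*(-58) = 8 + 116 = 124)
E(Z) = (124 + Z)/(Z + 1/(201 + Z)) (E(Z) = (Z + 124)/(Z + 1/(Z + 201)) = (124 + Z)/(Z + 1/(201 + Z)))
E(sqrt(I(-9) - 112))/28596 + 42777/13224 = ((24924 + (sqrt(-9 - 112))**2 + 325*sqrt(-9 - 112))/(1 + (sqrt(-9 - 112))**2 + 201*sqrt(-9 - 112)))/28596 + 42777/13224 = ((24924 + (sqrt(-121))**2 + 325*sqrt(-121))/(1 + (sqrt(-121))**2 + 201*sqrt(-121)))*(1/28596) + 42777*(1/13224) = ((24924 + (11*I)**2 + 325*(11*I))/(1 + (11*I)**2 + 201*(11*I)))*(1/28596) + 14259/4408 = ((24924 - 121 + 3575*I)/(1 - 121 + 2211*I))*(1/28596) + 14259/4408 = ((24803 + 3575*I)/(-120 + 2211*I))*(1/28596) + 14259/4408 = (((-120 - 2211*I)/4902921)*(24803 + 3575*I))*(1/28596) + 14259/4408 = ((-120 - 2211*I)*(24803 + 3575*I)/4902921)*(1/28596) + 14259/4408 = (-120 - 2211*I)*(24803 + 3575*I)/140203928916 + 14259/4408 = 14259/4408 + (-120 - 2211*I)*(24803 + 3575*I)/140203928916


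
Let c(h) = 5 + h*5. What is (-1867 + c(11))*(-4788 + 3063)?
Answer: 3117075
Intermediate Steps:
c(h) = 5 + 5*h
(-1867 + c(11))*(-4788 + 3063) = (-1867 + (5 + 5*11))*(-4788 + 3063) = (-1867 + (5 + 55))*(-1725) = (-1867 + 60)*(-1725) = -1807*(-1725) = 3117075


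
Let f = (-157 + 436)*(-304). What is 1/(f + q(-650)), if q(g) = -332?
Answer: -1/85148 ≈ -1.1744e-5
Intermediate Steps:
f = -84816 (f = 279*(-304) = -84816)
1/(f + q(-650)) = 1/(-84816 - 332) = 1/(-85148) = -1/85148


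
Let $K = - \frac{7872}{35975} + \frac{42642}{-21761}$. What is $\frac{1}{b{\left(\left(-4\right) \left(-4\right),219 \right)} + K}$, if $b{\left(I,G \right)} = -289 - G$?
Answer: $- \frac{782851975}{399394151842} \approx -0.0019601$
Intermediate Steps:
$K = - \frac{1705348542}{782851975}$ ($K = \left(-7872\right) \frac{1}{35975} + 42642 \left(- \frac{1}{21761}\right) = - \frac{7872}{35975} - \frac{42642}{21761} = - \frac{1705348542}{782851975} \approx -2.1784$)
$\frac{1}{b{\left(\left(-4\right) \left(-4\right),219 \right)} + K} = \frac{1}{\left(-289 - 219\right) - \frac{1705348542}{782851975}} = \frac{1}{-508 - \frac{1705348542}{782851975}} = \frac{1}{- \frac{399394151842}{782851975}} = - \frac{782851975}{399394151842}$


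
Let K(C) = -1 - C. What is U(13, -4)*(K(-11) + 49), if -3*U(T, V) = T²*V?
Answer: 39884/3 ≈ 13295.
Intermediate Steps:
U(T, V) = -V*T²/3 (U(T, V) = -T²*V/3 = -V*T²/3)
U(13, -4)*(K(-11) + 49) = (-⅓*(-4)*13²)*((-1 - 1*(-11)) + 49) = (-⅓*(-4)*169)*((-1 + 11) + 49) = 676*(10 + 49)/3 = (676/3)*59 = 39884/3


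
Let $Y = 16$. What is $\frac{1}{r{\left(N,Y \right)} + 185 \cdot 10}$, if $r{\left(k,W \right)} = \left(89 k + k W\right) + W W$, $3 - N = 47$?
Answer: $- \frac{1}{2514} \approx -0.00039777$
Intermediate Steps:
$N = -44$ ($N = 3 - 47 = -44$)
$r{\left(k,W \right)} = W^{2} + 89 k + W k$ ($r{\left(k,W \right)} = \left(89 k + W k\right) + W^{2} = W^{2} + 89 k + W k$)
$\frac{1}{r{\left(N,Y \right)} + 185 \cdot 10} = \frac{1}{\left(16^{2} + 89 \left(-44\right) + 16 \left(-44\right)\right) + 185 \cdot 10} = \frac{1}{\left(256 - 3916 - 704\right) + 1850} = \frac{1}{-4364 + 1850} = \frac{1}{-2514} = - \frac{1}{2514}$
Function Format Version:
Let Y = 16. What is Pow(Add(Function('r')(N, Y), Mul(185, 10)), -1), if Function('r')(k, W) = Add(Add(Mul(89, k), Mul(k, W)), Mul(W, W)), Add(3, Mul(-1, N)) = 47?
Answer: Rational(-1, 2514) ≈ -0.00039777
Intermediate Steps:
N = -44 (N = Add(3, Mul(-1, 47)) = Add(3, -47) = -44)
Function('r')(k, W) = Add(Pow(W, 2), Mul(89, k), Mul(W, k)) (Function('r')(k, W) = Add(Add(Mul(89, k), Mul(W, k)), Pow(W, 2)) = Add(Pow(W, 2), Mul(89, k), Mul(W, k)))
Pow(Add(Function('r')(N, Y), Mul(185, 10)), -1) = Pow(Add(Add(Pow(16, 2), Mul(89, -44), Mul(16, -44)), Mul(185, 10)), -1) = Pow(Add(Add(256, -3916, -704), 1850), -1) = Pow(Add(-4364, 1850), -1) = Pow(-2514, -1) = Rational(-1, 2514)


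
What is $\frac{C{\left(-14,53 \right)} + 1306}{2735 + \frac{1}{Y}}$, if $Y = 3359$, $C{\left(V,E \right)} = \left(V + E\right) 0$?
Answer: $\frac{2193427}{4593433} \approx 0.47751$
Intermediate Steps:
$C{\left(V,E \right)} = 0$ ($C{\left(V,E \right)} = \left(E + V\right) 0 = 0$)
$\frac{C{\left(-14,53 \right)} + 1306}{2735 + \frac{1}{Y}} = \frac{0 + 1306}{2735 + \frac{1}{3359}} = \frac{1306}{2735 + \frac{1}{3359}} = \frac{1306}{\frac{9186866}{3359}} = 1306 \cdot \frac{3359}{9186866} = \frac{2193427}{4593433}$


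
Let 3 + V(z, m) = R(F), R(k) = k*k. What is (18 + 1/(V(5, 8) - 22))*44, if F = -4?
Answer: 7084/9 ≈ 787.11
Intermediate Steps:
R(k) = k²
V(z, m) = 13 (V(z, m) = -3 + (-4)² = -3 + 16 = 13)
(18 + 1/(V(5, 8) - 22))*44 = (18 + 1/(13 - 22))*44 = (18 + 1/(-9))*44 = (18 - ⅑)*44 = (161/9)*44 = 7084/9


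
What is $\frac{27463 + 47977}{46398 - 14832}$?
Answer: $\frac{37720}{15783} \approx 2.3899$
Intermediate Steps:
$\frac{27463 + 47977}{46398 - 14832} = \frac{75440}{46398 - 14832} = \frac{75440}{31566} = 75440 \cdot \frac{1}{31566} = \frac{37720}{15783}$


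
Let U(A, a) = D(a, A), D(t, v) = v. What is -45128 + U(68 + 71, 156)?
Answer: -44989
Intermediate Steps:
U(A, a) = A
-45128 + U(68 + 71, 156) = -45128 + (68 + 71) = -45128 + 139 = -44989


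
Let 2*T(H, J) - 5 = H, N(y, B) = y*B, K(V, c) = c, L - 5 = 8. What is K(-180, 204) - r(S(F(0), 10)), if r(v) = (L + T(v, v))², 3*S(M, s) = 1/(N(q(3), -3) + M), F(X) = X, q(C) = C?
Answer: -26008/729 ≈ -35.676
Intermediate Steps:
L = 13 (L = 5 + 8 = 13)
N(y, B) = B*y
S(M, s) = 1/(3*(-9 + M)) (S(M, s) = 1/(3*(-3*3 + M)) = 1/(3*(-9 + M)))
T(H, J) = 5/2 + H/2
r(v) = (31/2 + v/2)² (r(v) = (13 + (5/2 + v/2))² = (31/2 + v/2)²)
K(-180, 204) - r(S(F(0), 10)) = 204 - (31 + 1/(3*(-9 + 0)))²/4 = 204 - (31 + (⅓)/(-9))²/4 = 204 - (31 + (⅓)*(-⅑))²/4 = 204 - (31 - 1/27)²/4 = 204 - (836/27)²/4 = 204 - 698896/(4*729) = 204 - 1*174724/729 = 204 - 174724/729 = -26008/729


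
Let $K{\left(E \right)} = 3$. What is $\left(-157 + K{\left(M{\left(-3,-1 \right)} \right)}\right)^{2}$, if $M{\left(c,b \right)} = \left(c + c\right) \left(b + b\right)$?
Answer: $23716$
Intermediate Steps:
$M{\left(c,b \right)} = 4 b c$ ($M{\left(c,b \right)} = 2 c 2 b = 4 b c$)
$\left(-157 + K{\left(M{\left(-3,-1 \right)} \right)}\right)^{2} = \left(-157 + 3\right)^{2} = \left(-154\right)^{2} = 23716$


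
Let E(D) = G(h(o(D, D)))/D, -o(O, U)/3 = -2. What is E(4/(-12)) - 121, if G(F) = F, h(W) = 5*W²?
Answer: -661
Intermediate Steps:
o(O, U) = 6 (o(O, U) = -3*(-2) = 6)
E(D) = 180/D (E(D) = (5*6²)/D = (5*36)/D = 180/D)
E(4/(-12)) - 121 = 180/((4/(-12))) - 121 = 180/((4*(-1/12))) - 121 = 180/(-⅓) - 121 = 180*(-3) - 121 = -540 - 121 = -661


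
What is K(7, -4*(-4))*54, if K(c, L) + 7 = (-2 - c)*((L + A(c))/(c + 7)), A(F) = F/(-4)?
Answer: -24435/28 ≈ -872.68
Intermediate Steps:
A(F) = -F/4 (A(F) = F*(-¼) = -F/4)
K(c, L) = -7 + (-2 - c)*(L - c/4)/(7 + c) (K(c, L) = -7 + (-2 - c)*((L - c/4)/(c + 7)) = -7 + (-2 - c)*((L - c/4)/(7 + c)) = -7 + (-2 - c)*(L - c/4)/(7 + c))
K(7, -4*(-4))*54 = ((-196 + 7² - 26*7 - (-32)*(-4) - 4*(-4*(-4))*7)/(4*(7 + 7)))*54 = ((¼)*(-196 + 49 - 182 - 8*16 - 4*16*7)/14)*54 = ((¼)*(1/14)*(-196 + 49 - 182 - 128 - 448))*54 = ((¼)*(1/14)*(-905))*54 = -905/56*54 = -24435/28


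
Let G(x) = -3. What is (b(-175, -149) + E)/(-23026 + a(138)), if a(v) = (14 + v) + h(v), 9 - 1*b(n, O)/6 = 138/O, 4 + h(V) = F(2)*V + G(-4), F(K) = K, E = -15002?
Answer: 2226424/3368145 ≈ 0.66102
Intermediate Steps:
h(V) = -7 + 2*V (h(V) = -4 + (2*V - 3) = -4 + (-3 + 2*V) = -7 + 2*V)
b(n, O) = 54 - 828/O
a(v) = 7 + 3*v (a(v) = (14 + v) + (-7 + 2*v) = 7 + 3*v)
(b(-175, -149) + E)/(-23026 + a(138)) = ((54 - 828/(-149)) - 15002)/(-23026 + (7 + 3*138)) = ((54 - 828*(-1/149)) - 15002)/(-23026 + (7 + 414)) = ((54 + 828/149) - 15002)/(-23026 + 421) = (8874/149 - 15002)/(-22605) = -2226424/149*(-1/22605) = 2226424/3368145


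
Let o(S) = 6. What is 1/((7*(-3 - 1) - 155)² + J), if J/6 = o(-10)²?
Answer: 1/33705 ≈ 2.9669e-5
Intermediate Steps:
J = 216 (J = 6*6² = 6*36 = 216)
1/((7*(-3 - 1) - 155)² + J) = 1/((7*(-3 - 1) - 155)² + 216) = 1/((7*(-4) - 155)² + 216) = 1/((-28 - 155)² + 216) = 1/((-183)² + 216) = 1/(33489 + 216) = 1/33705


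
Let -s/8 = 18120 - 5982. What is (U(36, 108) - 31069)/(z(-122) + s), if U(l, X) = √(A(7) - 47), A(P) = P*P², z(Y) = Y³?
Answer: 31069/1912952 - √74/956476 ≈ 0.016232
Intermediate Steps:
A(P) = P³
U(l, X) = 2*√74 (U(l, X) = √(7³ - 47) = √(343 - 47) = √296 = 2*√74)
s = -97104 (s = -8*(18120 - 5982) = -8*12138 = -97104)
(U(36, 108) - 31069)/(z(-122) + s) = (2*√74 - 31069)/((-122)³ - 97104) = (-31069 + 2*√74)/(-1815848 - 97104) = (-31069 + 2*√74)/(-1912952) = (-31069 + 2*√74)*(-1/1912952) = 31069/1912952 - √74/956476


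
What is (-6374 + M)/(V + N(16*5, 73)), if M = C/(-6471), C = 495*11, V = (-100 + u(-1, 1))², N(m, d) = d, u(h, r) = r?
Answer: -4583511/7099406 ≈ -0.64562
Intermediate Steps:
V = 9801 (V = (-100 + 1)² = (-99)² = 9801)
C = 5445
M = -605/719 (M = 5445/(-6471) = 5445*(-1/6471) = -605/719 ≈ -0.84145)
(-6374 + M)/(V + N(16*5, 73)) = (-6374 - 605/719)/(9801 + 73) = -4583511/719/9874 = -4583511/719*1/9874 = -4583511/7099406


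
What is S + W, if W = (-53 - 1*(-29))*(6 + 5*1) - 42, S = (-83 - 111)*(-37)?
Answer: 6872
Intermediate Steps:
S = 7178 (S = -194*(-37) = 7178)
W = -306 (W = (-53 + 29)*(6 + 5) - 42 = -24*11 - 42 = -264 - 42 = -306)
S + W = 7178 - 306 = 6872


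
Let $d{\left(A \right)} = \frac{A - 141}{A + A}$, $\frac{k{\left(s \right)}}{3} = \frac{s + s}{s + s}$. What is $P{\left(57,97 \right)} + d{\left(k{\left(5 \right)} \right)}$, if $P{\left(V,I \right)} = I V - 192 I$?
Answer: $-13118$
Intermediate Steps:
$k{\left(s \right)} = 3$ ($k{\left(s \right)} = 3 \frac{s + s}{s + s} = 3 \frac{2 s}{2 s} = 3 \cdot 2 s \frac{1}{2 s} = 3 \cdot 1 = 3$)
$P{\left(V,I \right)} = - 192 I + I V$
$d{\left(A \right)} = \frac{-141 + A}{2 A}$
$P{\left(57,97 \right)} + d{\left(k{\left(5 \right)} \right)} = 97 \left(-192 + 57\right) + \frac{-141 + 3}{2 \cdot 3} = 97 \left(-135\right) + \frac{1}{2} \cdot \frac{1}{3} \left(-138\right) = -13095 - 23 = -13118$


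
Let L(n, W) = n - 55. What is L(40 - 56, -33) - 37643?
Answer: -37714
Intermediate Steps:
L(n, W) = -55 + n
L(40 - 56, -33) - 37643 = (-55 + (40 - 56)) - 37643 = (-55 - 16) - 37643 = -71 - 37643 = -37714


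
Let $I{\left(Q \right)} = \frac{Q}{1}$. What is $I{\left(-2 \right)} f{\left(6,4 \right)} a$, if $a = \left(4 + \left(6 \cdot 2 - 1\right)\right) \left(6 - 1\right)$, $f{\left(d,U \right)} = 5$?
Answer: $-750$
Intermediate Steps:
$I{\left(Q \right)} = Q$ ($I{\left(Q \right)} = Q 1 = Q$)
$a = 75$ ($a = \left(4 + \left(12 - 1\right)\right) 5 = \left(4 + 11\right) 5 = 15 \cdot 5 = 75$)
$I{\left(-2 \right)} f{\left(6,4 \right)} a = \left(-2\right) 5 \cdot 75 = \left(-10\right) 75 = -750$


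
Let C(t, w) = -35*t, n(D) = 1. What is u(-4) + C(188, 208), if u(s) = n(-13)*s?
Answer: -6584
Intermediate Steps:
u(s) = s (u(s) = 1*s = s)
u(-4) + C(188, 208) = -4 - 35*188 = -4 - 6580 = -6584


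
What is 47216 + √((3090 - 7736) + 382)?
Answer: 47216 + 2*I*√1066 ≈ 47216.0 + 65.299*I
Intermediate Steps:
47216 + √((3090 - 7736) + 382) = 47216 + √(-4646 + 382) = 47216 + √(-4264) = 47216 + 2*I*√1066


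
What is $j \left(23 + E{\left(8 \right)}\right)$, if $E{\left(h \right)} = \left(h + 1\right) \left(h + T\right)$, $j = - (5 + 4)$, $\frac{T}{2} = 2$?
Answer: $-1179$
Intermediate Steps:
$T = 4$ ($T = 2 \cdot 2 = 4$)
$j = -9$ ($j = \left(-1\right) 9 = -9$)
$E{\left(h \right)} = \left(1 + h\right) \left(4 + h\right)$ ($E{\left(h \right)} = \left(h + 1\right) \left(h + 4\right) = \left(1 + h\right) \left(4 + h\right)$)
$j \left(23 + E{\left(8 \right)}\right) = - 9 \left(23 + \left(4 + 8^{2} + 5 \cdot 8\right)\right) = - 9 \left(23 + \left(4 + 64 + 40\right)\right) = - 9 \left(23 + 108\right) = \left(-9\right) 131 = -1179$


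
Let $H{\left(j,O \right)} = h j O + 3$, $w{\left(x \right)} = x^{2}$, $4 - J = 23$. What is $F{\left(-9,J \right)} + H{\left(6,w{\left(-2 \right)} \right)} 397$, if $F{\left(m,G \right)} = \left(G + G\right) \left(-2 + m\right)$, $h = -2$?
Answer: $-17447$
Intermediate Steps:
$J = -19$ ($J = 4 - 23 = -19$)
$H{\left(j,O \right)} = 3 - 2 O j$ ($H{\left(j,O \right)} = - 2 j O + 3 = - 2 O j + 3 = 3 - 2 O j$)
$F{\left(m,G \right)} = 2 G \left(-2 + m\right)$
$F{\left(-9,J \right)} + H{\left(6,w{\left(-2 \right)} \right)} 397 = 2 \left(-19\right) \left(-2 - 9\right) + \left(3 - 2 \left(-2\right)^{2} \cdot 6\right) 397 = 2 \left(-19\right) \left(-11\right) + \left(3 - 8 \cdot 6\right) 397 = 418 + \left(3 - 48\right) 397 = 418 - 17865 = -17447$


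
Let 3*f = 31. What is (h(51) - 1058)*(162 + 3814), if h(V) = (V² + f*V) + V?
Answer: 8433096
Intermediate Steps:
f = 31/3 (f = (⅓)*31 = 31/3 ≈ 10.333)
h(V) = V² + 34*V/3 (h(V) = (V² + 31*V/3) + V = V² + 34*V/3)
(h(51) - 1058)*(162 + 3814) = ((⅓)*51*(34 + 3*51) - 1058)*(162 + 3814) = ((⅓)*51*(34 + 153) - 1058)*3976 = ((⅓)*51*187 - 1058)*3976 = (3179 - 1058)*3976 = 2121*3976 = 8433096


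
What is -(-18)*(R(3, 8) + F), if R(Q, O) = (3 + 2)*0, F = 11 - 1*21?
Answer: -180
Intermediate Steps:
F = -10 (F = 11 - 21 = -10)
R(Q, O) = 0 (R(Q, O) = 5*0 = 0)
-(-18)*(R(3, 8) + F) = -(-18)*(0 - 10) = -(-18)*(-10) = -1*180 = -180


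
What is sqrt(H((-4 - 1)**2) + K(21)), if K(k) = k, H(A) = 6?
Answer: 3*sqrt(3) ≈ 5.1962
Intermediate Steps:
sqrt(H((-4 - 1)**2) + K(21)) = sqrt(6 + 21) = sqrt(27) = 3*sqrt(3)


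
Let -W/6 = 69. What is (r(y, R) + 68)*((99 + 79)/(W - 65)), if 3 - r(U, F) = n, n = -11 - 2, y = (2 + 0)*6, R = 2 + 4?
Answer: -14952/479 ≈ -31.215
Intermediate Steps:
W = -414 (W = -6*69 = -414)
R = 6
y = 12 (y = 2*6 = 12)
n = -13
r(U, F) = 16 (r(U, F) = 3 - 1*(-13) = 3 + 13 = 16)
(r(y, R) + 68)*((99 + 79)/(W - 65)) = (16 + 68)*((99 + 79)/(-414 - 65)) = 84*(178/(-479)) = 84*(178*(-1/479)) = 84*(-178/479) = -14952/479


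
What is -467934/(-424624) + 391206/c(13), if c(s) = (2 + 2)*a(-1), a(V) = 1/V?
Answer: -20764198101/212312 ≈ -97800.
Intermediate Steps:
c(s) = -4 (c(s) = (2 + 2)/(-1) = 4*(-1) = -4)
-467934/(-424624) + 391206/c(13) = -467934/(-424624) + 391206/(-4) = -467934*(-1/424624) + 391206*(-1/4) = 233967/212312 - 195603/2 = -20764198101/212312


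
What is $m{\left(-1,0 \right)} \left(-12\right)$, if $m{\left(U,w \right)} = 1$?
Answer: $-12$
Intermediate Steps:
$m{\left(-1,0 \right)} \left(-12\right) = 1 \left(-12\right) = -12$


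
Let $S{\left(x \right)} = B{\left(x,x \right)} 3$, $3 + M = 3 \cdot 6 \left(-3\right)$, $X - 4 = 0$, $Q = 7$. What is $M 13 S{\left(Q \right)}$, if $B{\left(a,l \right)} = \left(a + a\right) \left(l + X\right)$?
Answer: $-342342$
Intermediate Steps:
$X = 4$ ($X = 4 + 0 = 4$)
$M = -57$ ($M = -3 + 3 \cdot 6 \left(-3\right) = -3 + 18 \left(-3\right) = -3 - 54 = -57$)
$B{\left(a,l \right)} = 2 a \left(4 + l\right)$ ($B{\left(a,l \right)} = \left(a + a\right) \left(l + 4\right) = 2 a \left(4 + l\right)$)
$S{\left(x \right)} = 6 x \left(4 + x\right)$ ($S{\left(x \right)} = 2 x \left(4 + x\right) 3 = 6 x \left(4 + x\right)$)
$M 13 S{\left(Q \right)} = \left(-57\right) 13 \cdot 6 \cdot 7 \left(4 + 7\right) = - 741 \cdot 6 \cdot 7 \cdot 11 = \left(-741\right) 462 = -342342$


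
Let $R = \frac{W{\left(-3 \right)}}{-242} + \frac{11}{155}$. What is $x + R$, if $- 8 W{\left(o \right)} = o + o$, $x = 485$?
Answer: $\frac{72779583}{150040} \approx 485.07$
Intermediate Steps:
$W{\left(o \right)} = - \frac{o}{4}$ ($W{\left(o \right)} = - \frac{o + o}{8} = - \frac{2 o}{8} = - \frac{o}{4}$)
$R = \frac{10183}{150040}$ ($R = \frac{\left(- \frac{1}{4}\right) \left(-3\right)}{-242} + \frac{11}{155} = \frac{3}{4} \left(- \frac{1}{242}\right) + 11 \cdot \frac{1}{155} = - \frac{3}{968} + \frac{11}{155} = \frac{10183}{150040} \approx 0.067869$)
$x + R = 485 + \frac{10183}{150040} = \frac{72779583}{150040}$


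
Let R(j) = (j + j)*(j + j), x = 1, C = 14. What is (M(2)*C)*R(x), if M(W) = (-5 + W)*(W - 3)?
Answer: 168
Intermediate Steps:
M(W) = (-5 + W)*(-3 + W)
R(j) = 4*j² (R(j) = (2*j)*(2*j) = 4*j²)
(M(2)*C)*R(x) = ((15 + 2² - 8*2)*14)*(4*1²) = ((15 + 4 - 16)*14)*(4*1) = (3*14)*4 = 42*4 = 168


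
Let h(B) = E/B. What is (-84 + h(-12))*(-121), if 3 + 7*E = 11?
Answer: 213686/21 ≈ 10176.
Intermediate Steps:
E = 8/7 (E = -3/7 + (⅐)*11 = -3/7 + 11/7 = 8/7 ≈ 1.1429)
h(B) = 8/(7*B)
(-84 + h(-12))*(-121) = (-84 + (8/7)/(-12))*(-121) = (-84 + (8/7)*(-1/12))*(-121) = (-84 - 2/21)*(-121) = -1766/21*(-121) = 213686/21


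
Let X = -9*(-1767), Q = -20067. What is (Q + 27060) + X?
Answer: 22896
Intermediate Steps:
X = 15903
(Q + 27060) + X = (-20067 + 27060) + 15903 = 6993 + 15903 = 22896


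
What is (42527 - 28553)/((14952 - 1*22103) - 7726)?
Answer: -4658/4959 ≈ -0.93930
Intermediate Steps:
(42527 - 28553)/((14952 - 1*22103) - 7726) = 13974/((14952 - 22103) - 7726) = 13974/(-7151 - 7726) = 13974/(-14877) = 13974*(-1/14877) = -4658/4959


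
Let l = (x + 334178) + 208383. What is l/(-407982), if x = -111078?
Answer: -431483/407982 ≈ -1.0576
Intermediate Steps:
l = 431483 (l = (-111078 + 334178) + 208383 = 223100 + 208383 = 431483)
l/(-407982) = 431483/(-407982) = 431483*(-1/407982) = -431483/407982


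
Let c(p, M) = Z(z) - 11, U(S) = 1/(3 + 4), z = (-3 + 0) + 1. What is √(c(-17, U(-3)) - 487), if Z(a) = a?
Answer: 10*I*√5 ≈ 22.361*I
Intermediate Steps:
z = -2 (z = -3 + 1 = -2)
U(S) = ⅐ (U(S) = 1/7 = ⅐)
c(p, M) = -13 (c(p, M) = -2 - 11 = -13)
√(c(-17, U(-3)) - 487) = √(-13 - 487) = √(-500) = 10*I*√5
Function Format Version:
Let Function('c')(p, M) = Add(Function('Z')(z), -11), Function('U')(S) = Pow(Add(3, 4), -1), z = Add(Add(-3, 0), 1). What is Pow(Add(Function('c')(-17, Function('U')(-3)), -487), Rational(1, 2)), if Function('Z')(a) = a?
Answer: Mul(10, I, Pow(5, Rational(1, 2))) ≈ Mul(22.361, I)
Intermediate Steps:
z = -2 (z = Add(-3, 1) = -2)
Function('U')(S) = Rational(1, 7) (Function('U')(S) = Pow(7, -1) = Rational(1, 7))
Function('c')(p, M) = -13 (Function('c')(p, M) = Add(-2, -11) = -13)
Pow(Add(Function('c')(-17, Function('U')(-3)), -487), Rational(1, 2)) = Pow(Add(-13, -487), Rational(1, 2)) = Pow(-500, Rational(1, 2)) = Mul(10, I, Pow(5, Rational(1, 2)))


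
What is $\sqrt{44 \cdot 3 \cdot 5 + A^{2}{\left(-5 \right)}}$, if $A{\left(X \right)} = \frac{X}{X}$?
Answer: $\sqrt{661} \approx 25.71$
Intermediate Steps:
$A{\left(X \right)} = 1$
$\sqrt{44 \cdot 3 \cdot 5 + A^{2}{\left(-5 \right)}} = \sqrt{44 \cdot 3 \cdot 5 + 1^{2}} = \sqrt{44 \cdot 15 + 1} = \sqrt{660 + 1} = \sqrt{661}$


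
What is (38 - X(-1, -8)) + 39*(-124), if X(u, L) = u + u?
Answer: -4796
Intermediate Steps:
X(u, L) = 2*u
(38 - X(-1, -8)) + 39*(-124) = (38 - 2*(-1)) + 39*(-124) = (38 - 1*(-2)) - 4836 = (38 + 2) - 4836 = 40 - 4836 = -4796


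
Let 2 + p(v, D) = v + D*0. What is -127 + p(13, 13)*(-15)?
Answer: -292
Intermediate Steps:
p(v, D) = -2 + v (p(v, D) = -2 + (v + D*0) = -2 + (v + 0) = -2 + v)
-127 + p(13, 13)*(-15) = -127 + (-2 + 13)*(-15) = -127 + 11*(-15) = -127 - 165 = -292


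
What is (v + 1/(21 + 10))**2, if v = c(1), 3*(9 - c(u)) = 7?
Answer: 388129/8649 ≈ 44.876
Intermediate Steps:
c(u) = 20/3 (c(u) = 9 - 1/3*7 = 9 - 7/3 = 20/3)
v = 20/3 ≈ 6.6667
(v + 1/(21 + 10))**2 = (20/3 + 1/(21 + 10))**2 = (20/3 + 1/31)**2 = (623/93)**2 = 388129/8649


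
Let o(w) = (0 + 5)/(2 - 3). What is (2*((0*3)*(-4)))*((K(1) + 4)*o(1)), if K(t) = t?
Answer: 0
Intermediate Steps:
o(w) = -5 (o(w) = 5/(-1) = 5*(-1) = -5)
(2*((0*3)*(-4)))*((K(1) + 4)*o(1)) = (2*((0*3)*(-4)))*((1 + 4)*(-5)) = (2*(0*(-4)))*(5*(-5)) = (2*0)*(-25) = 0*(-25) = 0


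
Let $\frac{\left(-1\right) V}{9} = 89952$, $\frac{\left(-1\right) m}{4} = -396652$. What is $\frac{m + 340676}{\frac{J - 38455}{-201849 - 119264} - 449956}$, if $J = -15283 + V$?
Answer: $- \frac{103145991182}{24080976287} \approx -4.2833$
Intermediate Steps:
$m = 1586608$ ($m = \left(-4\right) \left(-396652\right) = 1586608$)
$V = -809568$ ($V = \left(-9\right) 89952 = -809568$)
$J = -824851$ ($J = -15283 - 809568 = -824851$)
$\frac{m + 340676}{\frac{J - 38455}{-201849 - 119264} - 449956} = \frac{1586608 + 340676}{\frac{-824851 - 38455}{-201849 - 119264} - 449956} = \frac{1927284}{- \frac{863306}{-201849 - 119264} - 449956} = \frac{1927284}{- \frac{863306}{-321113} - 449956} = \frac{1927284}{\left(-863306\right) \left(- \frac{1}{321113}\right) - 449956} = \frac{1927284}{\frac{863306}{321113} - 449956} = \frac{1927284}{- \frac{144485857722}{321113}} = 1927284 \left(- \frac{321113}{144485857722}\right) = - \frac{103145991182}{24080976287}$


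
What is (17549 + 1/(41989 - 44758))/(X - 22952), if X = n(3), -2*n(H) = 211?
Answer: -48472/63687 ≈ -0.76110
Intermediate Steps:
n(H) = -211/2 (n(H) = -½*211 = -211/2)
X = -211/2 ≈ -105.50
(17549 + 1/(41989 - 44758))/(X - 22952) = (17549 + 1/(41989 - 44758))/(-211/2 - 22952) = (17549 + 1/(-2769))/(-46115/2) = (17549 - 1/2769)*(-2/46115) = (48593180/2769)*(-2/46115) = -48472/63687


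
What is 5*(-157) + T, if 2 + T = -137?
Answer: -924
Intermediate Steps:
T = -139 (T = -2 - 137 = -139)
5*(-157) + T = 5*(-157) - 139 = -785 - 139 = -924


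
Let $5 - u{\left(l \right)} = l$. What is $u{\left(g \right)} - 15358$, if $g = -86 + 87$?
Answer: $-15354$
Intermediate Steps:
$g = 1$
$u{\left(l \right)} = 5 - l$
$u{\left(g \right)} - 15358 = \left(5 - 1\right) - 15358 = 4 - 15358 = -15354$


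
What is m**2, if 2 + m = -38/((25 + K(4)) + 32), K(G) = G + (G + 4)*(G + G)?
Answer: 82944/15625 ≈ 5.3084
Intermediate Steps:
K(G) = G + 2*G*(4 + G) (K(G) = G + (4 + G)*(2*G) = G + 2*G*(4 + G))
m = -288/125 (m = -2 - 38/((25 + 4*(9 + 2*4)) + 32) = -2 - 38/((25 + 4*(9 + 8)) + 32) = -2 - 38/((25 + 4*17) + 32) = -2 - 38/((25 + 68) + 32) = -2 - 38/(93 + 32) = -2 - 38/125 = -288/125 ≈ -2.3040)
m**2 = (-288/125)**2 = 82944/15625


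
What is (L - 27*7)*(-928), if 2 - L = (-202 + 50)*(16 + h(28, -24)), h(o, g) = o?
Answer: -6032928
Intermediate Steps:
L = 6690 (L = 2 - (-202 + 50)*(16 + 28) = 2 - (-152)*44 = 2 - 1*(-6688) = 2 + 6688 = 6690)
(L - 27*7)*(-928) = (6690 - 27*7)*(-928) = (6690 - 189)*(-928) = 6501*(-928) = -6032928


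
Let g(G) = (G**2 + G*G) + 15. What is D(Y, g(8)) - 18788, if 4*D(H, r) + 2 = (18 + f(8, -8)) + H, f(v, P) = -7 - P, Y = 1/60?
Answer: -4508099/240 ≈ -18784.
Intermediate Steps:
Y = 1/60 ≈ 0.016667
g(G) = 15 + 2*G**2 (g(G) = (G**2 + G**2) + 15 = 2*G**2 + 15 = 15 + 2*G**2)
D(H, r) = 17/4 + H/4 (D(H, r) = -1/2 + ((18 + (-7 - 1*(-8))) + H)/4 = -1/2 + ((18 + (-7 + 8)) + H)/4 = -1/2 + ((18 + 1) + H)/4 = -1/2 + (19 + H)/4 = -1/2 + (19/4 + H/4) = 17/4 + H/4)
D(Y, g(8)) - 18788 = (17/4 + (1/4)*(1/60)) - 18788 = (17/4 + 1/240) - 18788 = 1021/240 - 18788 = -4508099/240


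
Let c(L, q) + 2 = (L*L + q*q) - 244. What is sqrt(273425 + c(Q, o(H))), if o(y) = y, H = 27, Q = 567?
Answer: sqrt(595397) ≈ 771.62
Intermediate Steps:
c(L, q) = -246 + L**2 + q**2 (c(L, q) = -2 + ((L*L + q*q) - 244) = -2 + ((L**2 + q**2) - 244) = -2 + (-244 + L**2 + q**2) = -246 + L**2 + q**2)
sqrt(273425 + c(Q, o(H))) = sqrt(273425 + (-246 + 567**2 + 27**2)) = sqrt(273425 + (-246 + 321489 + 729)) = sqrt(273425 + 321972) = sqrt(595397)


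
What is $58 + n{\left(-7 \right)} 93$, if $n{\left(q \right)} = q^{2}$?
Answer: $4615$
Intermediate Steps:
$58 + n{\left(-7 \right)} 93 = 58 + \left(-7\right)^{2} \cdot 93 = 58 + 49 \cdot 93 = 58 + 4557 = 4615$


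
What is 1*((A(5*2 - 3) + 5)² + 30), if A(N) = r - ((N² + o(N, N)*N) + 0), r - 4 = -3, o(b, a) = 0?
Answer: 1879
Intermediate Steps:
r = 1 (r = 4 - 3 = 1)
A(N) = 1 - N² (A(N) = 1 - ((N² + 0*N) + 0) = 1 - ((N² + 0) + 0) = 1 - (N² + 0) = 1 - N²)
1*((A(5*2 - 3) + 5)² + 30) = 1*(((1 - (5*2 - 3)²) + 5)² + 30) = 1*(((1 - (10 - 3)²) + 5)² + 30) = 1*(((1 - 1*7²) + 5)² + 30) = 1*(((1 - 1*49) + 5)² + 30) = 1*(((1 - 49) + 5)² + 30) = 1*((-48 + 5)² + 30) = 1*((-43)² + 30) = 1*(1849 + 30) = 1*1879 = 1879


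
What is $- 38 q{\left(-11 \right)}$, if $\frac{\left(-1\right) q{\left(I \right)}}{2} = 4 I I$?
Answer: $36784$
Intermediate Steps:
$q{\left(I \right)} = - 8 I^{2}$ ($q{\left(I \right)} = - 2 \cdot 4 I I = - 2 \cdot 4 I^{2} = - 8 I^{2}$)
$- 38 q{\left(-11 \right)} = - 38 \left(- 8 \left(-11\right)^{2}\right) = - 38 \left(\left(-8\right) 121\right) = \left(-38\right) \left(-968\right) = 36784$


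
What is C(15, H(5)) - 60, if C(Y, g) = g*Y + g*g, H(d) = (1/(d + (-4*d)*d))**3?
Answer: -44105526298124/735091890625 ≈ -60.000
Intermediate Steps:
H(d) = (d - 4*d**2)**(-3) (H(d) = (1/(d - 4*d**2))**3 = (d - 4*d**2)**(-3))
C(Y, g) = g**2 + Y*g (C(Y, g) = Y*g + g**2 = g**2 + Y*g)
C(15, H(5)) - 60 = (-1/(5**3*(-1 + 4*5)**3))*(15 - 1/(5**3*(-1 + 4*5)**3)) - 60 = (-1*1/125/(-1 + 20)**3)*(15 - 1*1/125/(-1 + 20)**3) - 60 = (-1*1/125/19**3)*(15 - 1*1/125/19**3) - 60 = (-1*1/125*1/6859)*(15 - 1*1/125*1/6859) - 60 = -(15 - 1/857375)/857375 - 60 = -1/857375*12860624/857375 - 60 = -12860624/735091890625 - 60 = -44105526298124/735091890625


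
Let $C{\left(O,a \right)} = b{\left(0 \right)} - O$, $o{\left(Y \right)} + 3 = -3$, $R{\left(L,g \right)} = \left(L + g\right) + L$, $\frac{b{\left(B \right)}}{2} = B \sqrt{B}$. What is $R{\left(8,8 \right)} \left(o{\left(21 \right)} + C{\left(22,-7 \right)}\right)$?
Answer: $-672$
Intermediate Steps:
$b{\left(B \right)} = 2 B^{\frac{3}{2}}$ ($b{\left(B \right)} = 2 B \sqrt{B} = 2 B^{\frac{3}{2}}$)
$R{\left(L,g \right)} = g + 2 L$
$o{\left(Y \right)} = -6$ ($o{\left(Y \right)} = -3 - 3 = -6$)
$C{\left(O,a \right)} = - O$ ($C{\left(O,a \right)} = 2 \cdot 0^{\frac{3}{2}} - O = 2 \cdot 0 - O = 0 - O = - O$)
$R{\left(8,8 \right)} \left(o{\left(21 \right)} + C{\left(22,-7 \right)}\right) = \left(8 + 2 \cdot 8\right) \left(-6 - 22\right) = \left(8 + 16\right) \left(-6 - 22\right) = 24 \left(-28\right) = -672$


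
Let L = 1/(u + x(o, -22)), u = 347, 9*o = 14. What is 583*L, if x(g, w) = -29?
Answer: 11/6 ≈ 1.8333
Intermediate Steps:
o = 14/9 (o = (⅑)*14 = 14/9 ≈ 1.5556)
L = 1/318 (L = 1/(347 - 29) = 1/318 ≈ 0.0031447)
583*L = 583*(1/318) = 11/6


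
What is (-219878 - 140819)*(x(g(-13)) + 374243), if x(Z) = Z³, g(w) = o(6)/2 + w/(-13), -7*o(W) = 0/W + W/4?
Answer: -2963269398338817/21952 ≈ -1.3499e+11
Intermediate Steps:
o(W) = -W/28 (o(W) = -(0/W + W/4)/7 = -(0 + W*(¼))/7 = -(0 + W/4)/7 = -W/28)
g(w) = -3/28 - w/13 (g(w) = -1/28*6/2 + w/(-13) = -3/14*½ + w*(-1/13) = -3/28 - w/13)
(-219878 - 140819)*(x(g(-13)) + 374243) = (-219878 - 140819)*((-3/28 - 1/13*(-13))³ + 374243) = -360697*((-3/28 + 1)³ + 374243) = -360697*((25/28)³ + 374243) = -360697*(15625/21952 + 374243) = -360697*8215397961/21952 = -2963269398338817/21952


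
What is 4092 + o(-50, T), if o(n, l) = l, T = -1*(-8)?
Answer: 4100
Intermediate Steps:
T = 8
4092 + o(-50, T) = 4092 + 8 = 4100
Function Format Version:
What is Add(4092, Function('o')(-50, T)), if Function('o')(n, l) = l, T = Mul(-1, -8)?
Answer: 4100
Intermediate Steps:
T = 8
Add(4092, Function('o')(-50, T)) = Add(4092, 8) = 4100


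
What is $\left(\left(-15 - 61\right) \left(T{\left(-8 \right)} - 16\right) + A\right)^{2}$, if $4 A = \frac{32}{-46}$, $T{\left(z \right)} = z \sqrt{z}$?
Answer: $- \frac{782432752}{529} + \frac{68008448 i \sqrt{2}}{23} \approx -1.4791 \cdot 10^{6} + 4.1817 \cdot 10^{6} i$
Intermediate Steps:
$T{\left(z \right)} = z^{\frac{3}{2}}$
$A = - \frac{4}{23}$ ($A = \frac{32 \frac{1}{-46}}{4} = \frac{32 \left(- \frac{1}{46}\right)}{4} = \frac{1}{4} \left(- \frac{16}{23}\right) = - \frac{4}{23} \approx -0.17391$)
$\left(\left(-15 - 61\right) \left(T{\left(-8 \right)} - 16\right) + A\right)^{2} = \left(\left(-15 - 61\right) \left(\left(-8\right)^{\frac{3}{2}} - 16\right) - \frac{4}{23}\right)^{2} = \left(- 76 \left(- 16 i \sqrt{2} - 16\right) - \frac{4}{23}\right)^{2} = \left(- 76 \left(-16 - 16 i \sqrt{2}\right) - \frac{4}{23}\right)^{2} = \left(\left(1216 + 1216 i \sqrt{2}\right) - \frac{4}{23}\right)^{2} = \left(\frac{27964}{23} + 1216 i \sqrt{2}\right)^{2}$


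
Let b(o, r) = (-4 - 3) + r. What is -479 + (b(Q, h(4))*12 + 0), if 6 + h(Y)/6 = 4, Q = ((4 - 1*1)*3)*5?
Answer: -707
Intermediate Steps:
Q = 45 (Q = ((4 - 1)*3)*5 = (3*3)*5 = 9*5 = 45)
h(Y) = -12 (h(Y) = -36 + 6*4 = -36 + 24 = -12)
b(o, r) = -7 + r
-479 + (b(Q, h(4))*12 + 0) = -479 + ((-7 - 12)*12 + 0) = -479 + (-19*12 + 0) = -479 + (-228 + 0) = -479 - 228 = -707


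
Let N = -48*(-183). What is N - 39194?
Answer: -30410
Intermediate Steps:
N = 8784
N - 39194 = 8784 - 39194 = -30410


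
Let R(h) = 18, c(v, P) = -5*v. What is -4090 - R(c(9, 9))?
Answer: -4108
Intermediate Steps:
-4090 - R(c(9, 9)) = -4090 - 1*18 = -4090 - 18 = -4108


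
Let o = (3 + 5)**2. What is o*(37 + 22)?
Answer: 3776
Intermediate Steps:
o = 64 (o = 8**2 = 64)
o*(37 + 22) = 64*(37 + 22) = 64*59 = 3776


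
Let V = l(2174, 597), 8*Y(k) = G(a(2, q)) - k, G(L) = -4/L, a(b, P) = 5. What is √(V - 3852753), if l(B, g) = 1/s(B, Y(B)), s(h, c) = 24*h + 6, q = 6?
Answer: I*√1165655182146910/17394 ≈ 1962.8*I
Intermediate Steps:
Y(k) = -⅒ - k/8 (Y(k) = (-4/5 - k)/8 = (-4*⅕ - k)/8 = (-⅘ - k)/8 = -⅒ - k/8)
s(h, c) = 6 + 24*h
l(B, g) = 1/(6 + 24*B)
V = 1/52182 (V = 1/(6*(1 + 4*2174)) = 1/(6*(1 + 8696)) = (⅙)/8697 = (⅙)*(1/8697) = 1/52182 ≈ 1.9164e-5)
√(V - 3852753) = √(1/52182 - 3852753) = √(-201044357045/52182) = I*√1165655182146910/17394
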